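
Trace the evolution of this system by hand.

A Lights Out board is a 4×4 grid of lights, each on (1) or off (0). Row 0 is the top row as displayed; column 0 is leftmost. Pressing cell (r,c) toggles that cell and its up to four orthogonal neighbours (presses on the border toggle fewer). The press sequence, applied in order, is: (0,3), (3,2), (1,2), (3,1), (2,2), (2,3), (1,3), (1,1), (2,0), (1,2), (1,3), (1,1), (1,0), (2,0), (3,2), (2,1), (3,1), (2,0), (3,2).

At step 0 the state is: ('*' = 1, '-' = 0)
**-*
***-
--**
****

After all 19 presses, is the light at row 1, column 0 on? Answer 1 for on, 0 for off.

step 0: **-*
***-
--**
****
step 1: ***-
****
--**
****
step 2: ***-
****
---*
*---
step 3: **--
*---
--**
*---
step 4: **--
*---
-***
-**-
step 5: **--
*-*-
----
-*--
step 6: **--
*-**
--**
-*-*
step 7: **-*
*---
--*-
-*-*
step 8: *--*
-**-
-**-
-*-*
step 9: *--*
***-
*-*-
**-*
step 10: *-**
*--*
*---
**-*
step 11: *-*-
*-*-
*--*
**-*
step 12: ***-
-*--
**-*
**-*
step 13: -**-
*---
-*-*
**-*
step 14: -**-
----
*--*
-*-*
step 15: -**-
----
*-**
--*-
step 16: -**-
-*--
-*-*
-**-
step 17: -**-
-*--
---*
*---
step 18: -**-
**--
**-*
----
step 19: -**-
**--
****
-***

1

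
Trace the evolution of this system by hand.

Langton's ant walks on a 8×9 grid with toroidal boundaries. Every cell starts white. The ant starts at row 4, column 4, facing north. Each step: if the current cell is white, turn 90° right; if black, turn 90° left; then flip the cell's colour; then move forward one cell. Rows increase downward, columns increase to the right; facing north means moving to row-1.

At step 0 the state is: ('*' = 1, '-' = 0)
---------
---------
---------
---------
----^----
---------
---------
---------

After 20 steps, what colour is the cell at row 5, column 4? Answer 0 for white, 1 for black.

[0] ---------
---------
---------
---------
----^----
---------
---------
---------
[1] ---------
---------
---------
---------
----*>---
---------
---------
---------
[2] ---------
---------
---------
---------
----**---
-----v---
---------
---------
[3] ---------
---------
---------
---------
----**---
----<*---
---------
---------
[4] ---------
---------
---------
---------
----^*---
----**---
---------
---------
[5] ---------
---------
---------
---------
---<-*---
----**---
---------
---------
[6] ---------
---------
---------
---^-----
---*-*---
----**---
---------
---------
[7] ---------
---------
---------
---*>----
---*-*---
----**---
---------
---------
[8] ---------
---------
---------
---**----
---*v*---
----**---
---------
---------
[9] ---------
---------
---------
---**----
---<**---
----**---
---------
---------
[10] ---------
---------
---------
---**----
----**---
---v**---
---------
---------
[11] ---------
---------
---------
---**----
----**---
--<***---
---------
---------
[12] ---------
---------
---------
---**----
--^-**---
--****---
---------
---------
[13] ---------
---------
---------
---**----
--*>**---
--****---
---------
---------
[14] ---------
---------
---------
---**----
--****---
--*v**---
---------
---------
[15] ---------
---------
---------
---**----
--****---
--*->*---
---------
---------
[16] ---------
---------
---------
---**----
--**^*---
--*--*---
---------
---------
[17] ---------
---------
---------
---**----
--*<-*---
--*--*---
---------
---------
[18] ---------
---------
---------
---**----
--*--*---
--*v-*---
---------
---------
[19] ---------
---------
---------
---**----
--*--*---
--<*-*---
---------
---------
[20] ---------
---------
---------
---**----
--*--*---
---*-*---
--v------
---------

0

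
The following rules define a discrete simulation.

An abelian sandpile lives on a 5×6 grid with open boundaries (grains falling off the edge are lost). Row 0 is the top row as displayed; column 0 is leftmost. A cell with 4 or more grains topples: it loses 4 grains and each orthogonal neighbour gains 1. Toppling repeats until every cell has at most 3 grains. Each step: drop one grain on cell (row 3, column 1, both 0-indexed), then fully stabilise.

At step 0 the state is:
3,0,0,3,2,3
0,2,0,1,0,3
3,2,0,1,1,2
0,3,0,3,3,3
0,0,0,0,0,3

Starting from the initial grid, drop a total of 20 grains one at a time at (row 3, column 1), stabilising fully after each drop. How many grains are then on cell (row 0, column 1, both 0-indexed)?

1

step 0: 3,0,0,3,2,3
0,2,0,1,0,3
3,2,0,1,1,2
0,3,0,3,3,3
0,0,0,0,0,3
step 1: 3,0,0,3,2,3
0,2,0,1,0,3
3,3,0,1,1,2
1,0,1,3,3,3
0,1,0,0,0,3
step 2: 3,0,0,3,2,3
0,2,0,1,0,3
3,3,0,1,1,2
1,1,1,3,3,3
0,1,0,0,0,3
step 3: 3,0,0,3,2,3
0,2,0,1,0,3
3,3,0,1,1,2
1,2,1,3,3,3
0,1,0,0,0,3
step 4: 3,0,0,3,2,3
0,2,0,1,0,3
3,3,0,1,1,2
1,3,1,3,3,3
0,1,0,0,0,3
step 5: 3,0,0,3,2,3
1,3,0,1,0,3
0,1,1,1,1,2
3,1,2,3,3,3
0,2,0,0,0,3
step 6: 3,0,0,3,2,3
1,3,0,1,0,3
0,1,1,1,1,2
3,2,2,3,3,3
0,2,0,0,0,3
step 7: 3,0,0,3,2,3
1,3,0,1,0,3
0,1,1,1,1,2
3,3,2,3,3,3
0,2,0,0,0,3
step 8: 3,0,0,3,2,3
1,3,0,1,0,3
1,2,1,1,1,2
0,1,3,3,3,3
1,3,0,0,0,3
step 9: 3,0,0,3,2,3
1,3,0,1,0,3
1,2,1,1,1,2
0,2,3,3,3,3
1,3,0,0,0,3
step 10: 3,0,0,3,2,3
1,3,0,1,0,3
1,2,1,1,1,2
0,3,3,3,3,3
1,3,0,0,0,3
step 11: 3,0,0,3,2,3
1,3,0,1,0,3
1,3,2,2,2,3
1,2,1,1,1,1
2,0,2,1,2,0
step 12: 3,0,0,3,2,3
1,3,0,1,0,3
1,3,2,2,2,3
1,3,1,1,1,1
2,0,2,1,2,0
step 13: 3,1,0,3,2,3
2,0,1,1,0,3
2,1,3,2,2,3
2,1,2,1,1,1
2,1,2,1,2,0
step 14: 3,1,0,3,2,3
2,0,1,1,0,3
2,1,3,2,2,3
2,2,2,1,1,1
2,1,2,1,2,0
step 15: 3,1,0,3,2,3
2,0,1,1,0,3
2,1,3,2,2,3
2,3,2,1,1,1
2,1,2,1,2,0
step 16: 3,1,0,3,2,3
2,0,1,1,0,3
2,2,3,2,2,3
3,0,3,1,1,1
2,2,2,1,2,0
step 17: 3,1,0,3,2,3
2,0,1,1,0,3
2,2,3,2,2,3
3,1,3,1,1,1
2,2,2,1,2,0
step 18: 3,1,0,3,2,3
2,0,1,1,0,3
2,2,3,2,2,3
3,2,3,1,1,1
2,2,2,1,2,0
step 19: 3,1,0,3,2,3
2,0,1,1,0,3
2,2,3,2,2,3
3,3,3,1,1,1
2,2,2,1,2,0
step 20: 3,1,0,3,2,3
3,1,2,1,0,3
0,1,1,3,2,3
1,3,1,2,1,1
3,3,3,1,2,0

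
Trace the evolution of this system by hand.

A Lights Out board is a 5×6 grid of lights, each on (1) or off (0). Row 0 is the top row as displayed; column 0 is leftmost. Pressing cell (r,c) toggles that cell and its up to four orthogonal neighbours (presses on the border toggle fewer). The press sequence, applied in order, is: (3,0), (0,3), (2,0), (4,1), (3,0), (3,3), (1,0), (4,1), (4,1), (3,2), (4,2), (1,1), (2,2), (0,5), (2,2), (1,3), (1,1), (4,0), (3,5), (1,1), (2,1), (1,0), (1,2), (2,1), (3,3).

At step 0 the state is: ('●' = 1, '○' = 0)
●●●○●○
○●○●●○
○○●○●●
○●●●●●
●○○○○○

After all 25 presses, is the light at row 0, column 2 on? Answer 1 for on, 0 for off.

t=0: ●●●○●○
○●○●●○
○○●○●●
○●●●●●
●○○○○○
t=1: ●●●○●○
○●○●●○
●○●○●●
●○●●●●
○○○○○○
t=2: ●●○●○○
○●○○●○
●○●○●●
●○●●●●
○○○○○○
t=3: ●●○●○○
●●○○●○
○●●○●●
○○●●●●
○○○○○○
t=4: ●●○●○○
●●○○●○
○●●○●●
○●●●●●
●●●○○○
t=5: ●●○●○○
●●○○●○
●●●○●●
●○●●●●
○●●○○○
t=6: ●●○●○○
●●○○●○
●●●●●●
●○○○○●
○●●●○○
t=7: ○●○●○○
○○○○●○
○●●●●●
●○○○○●
○●●●○○
t=8: ○●○●○○
○○○○●○
○●●●●●
●●○○○●
●○○●○○
t=9: ○●○●○○
○○○○●○
○●●●●●
●○○○○●
○●●●○○
t=10: ○●○●○○
○○○○●○
○●○●●●
●●●●○●
○●○●○○
t=11: ○●○●○○
○○○○●○
○●○●●●
●●○●○●
○○●○○○
t=12: ○○○●○○
●●●○●○
○○○●●●
●●○●○●
○○●○○○
t=13: ○○○●○○
●●○○●○
○●●○●●
●●●●○●
○○●○○○
t=14: ○○○●●●
●●○○●●
○●●○●●
●●●●○●
○○●○○○
t=15: ○○○●●●
●●●○●●
○○○●●●
●●○●○●
○○●○○○
t=16: ○○○○●●
●●○●○●
○○○○●●
●●○●○●
○○●○○○
t=17: ○●○○●●
○○●●○●
○●○○●●
●●○●○●
○○●○○○
t=18: ○●○○●●
○○●●○●
○●○○●●
○●○●○●
●●●○○○
t=19: ○●○○●●
○○●●○●
○●○○●○
○●○●●○
●●●○○●
t=20: ○○○○●●
●●○●○●
○○○○●○
○●○●●○
●●●○○●
t=21: ○○○○●●
●○○●○●
●●●○●○
○○○●●○
●●●○○●
t=22: ●○○○●●
○●○●○●
○●●○●○
○○○●●○
●●●○○●
t=23: ●○●○●●
○○●○○●
○●○○●○
○○○●●○
●●●○○●
t=24: ●○●○●●
○●●○○●
●○●○●○
○●○●●○
●●●○○●
t=25: ●○●○●●
○●●○○●
●○●●●○
○●●○○○
●●●●○●

1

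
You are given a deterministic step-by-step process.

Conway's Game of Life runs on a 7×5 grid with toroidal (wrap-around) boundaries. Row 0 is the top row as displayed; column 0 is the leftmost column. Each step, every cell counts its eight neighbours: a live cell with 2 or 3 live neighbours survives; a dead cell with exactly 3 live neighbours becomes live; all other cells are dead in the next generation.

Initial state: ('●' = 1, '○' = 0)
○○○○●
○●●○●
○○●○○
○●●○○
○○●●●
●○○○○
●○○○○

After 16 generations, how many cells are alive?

9

k=0  ○○○○●
○●●○●
○○●○○
○●●○○
○○●●●
●○○○○
●○○○○
k=1  ○●○●●
●●●○○
●○○○○
○●○○○
●○●●●
●●○●○
●○○○●
k=2  ○○○●○
○○●●○
●○●○○
○●●●○
○○○●○
○○○○○
○○○○○
k=3  ○○●●○
○●●●●
○○○○●
○●○●●
○○○●○
○○○○○
○○○○○
k=4  ○●○○●
●●○○●
○●○○○
●○●●●
○○●●●
○○○○○
○○○○○
k=5  ○●○○●
○●●○●
○○○○○
●○○○○
●●●○○
○○○●○
○○○○○
k=6  ○●●●○
○●●●○
●●○○○
●○○○○
●●●○●
○●●○○
○○○○○
k=7  ○●○●○
○○○●●
●○○○●
○○●○○
○○●●●
○○●●○
○○○●○
k=8  ○○○●○
○○●●○
●○○○●
●●●○○
○●○○●
○○○○○
○○○●●
k=9  ○○○○○
○○●●○
●○○○●
○○●●○
○●●○○
●○○●●
○○○●●
k=10  ○○●○●
○○○●●
○●○○●
●○●●●
●●○○○
●●○○○
●○○●○
k=11  ●○●○○
○○●○●
○●○○○
○○●●○
○○○●○
○○●○○
●○●●○
k=12  ●○●○○
●○●●○
○●○○○
○○●●○
○○○●○
○●●○●
○○●●●
k=13  ●○○○○
●○●●●
○●○○●
○○●●○
○●○○●
●●○○●
○○○○●
k=14  ●●○○○
○○●●○
○●○○○
○●●●●
○●○○●
○●○●●
○●○○●
k=15  ●●○●●
●○●○○
●●○○●
○●○●●
○●○○○
○●○●●
○●○●●
k=16  ○○○○○
○○●○○
○○○○○
○●○●●
○●○○○
○●○●●
○●○○○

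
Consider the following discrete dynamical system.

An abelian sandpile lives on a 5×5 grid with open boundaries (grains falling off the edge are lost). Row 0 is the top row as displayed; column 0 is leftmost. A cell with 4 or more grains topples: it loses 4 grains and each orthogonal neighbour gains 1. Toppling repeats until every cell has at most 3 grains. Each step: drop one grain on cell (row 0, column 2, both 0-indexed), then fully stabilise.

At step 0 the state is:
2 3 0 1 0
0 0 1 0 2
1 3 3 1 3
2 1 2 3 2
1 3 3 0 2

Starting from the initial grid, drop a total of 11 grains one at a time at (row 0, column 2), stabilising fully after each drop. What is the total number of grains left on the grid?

45

t=0: 2 3 0 1 0
0 0 1 0 2
1 3 3 1 3
2 1 2 3 2
1 3 3 0 2
t=1: 2 3 1 1 0
0 0 1 0 2
1 3 3 1 3
2 1 2 3 2
1 3 3 0 2
t=2: 2 3 2 1 0
0 0 1 0 2
1 3 3 1 3
2 1 2 3 2
1 3 3 0 2
t=3: 2 3 3 1 0
0 0 1 0 2
1 3 3 1 3
2 1 2 3 2
1 3 3 0 2
t=4: 3 0 1 2 0
0 1 2 0 2
1 3 3 1 3
2 1 2 3 2
1 3 3 0 2
t=5: 3 0 2 2 0
0 1 2 0 2
1 3 3 1 3
2 1 2 3 2
1 3 3 0 2
t=6: 3 0 3 2 0
0 1 2 0 2
1 3 3 1 3
2 1 2 3 2
1 3 3 0 2
t=7: 3 1 0 3 0
0 1 3 0 2
1 3 3 1 3
2 1 2 3 2
1 3 3 0 2
t=8: 3 1 1 3 0
0 1 3 0 2
1 3 3 1 3
2 1 2 3 2
1 3 3 0 2
t=9: 3 1 2 3 0
0 1 3 0 2
1 3 3 1 3
2 1 2 3 2
1 3 3 0 2
t=10: 3 1 3 3 0
0 1 3 0 2
1 3 3 1 3
2 1 2 3 2
1 3 3 0 2
t=11: 3 2 2 0 1
0 3 1 2 2
2 0 1 2 3
2 2 3 3 2
1 3 3 0 2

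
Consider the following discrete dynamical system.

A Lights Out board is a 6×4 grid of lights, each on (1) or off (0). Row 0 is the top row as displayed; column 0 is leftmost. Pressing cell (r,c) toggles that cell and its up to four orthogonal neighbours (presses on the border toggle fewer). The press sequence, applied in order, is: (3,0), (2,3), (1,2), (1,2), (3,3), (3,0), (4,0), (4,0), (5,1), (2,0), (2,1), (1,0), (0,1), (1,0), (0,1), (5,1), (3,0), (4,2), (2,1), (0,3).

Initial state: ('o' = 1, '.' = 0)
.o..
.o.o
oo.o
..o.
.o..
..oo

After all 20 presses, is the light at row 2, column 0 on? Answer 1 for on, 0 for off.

1

0) .o..
.o.o
oo.o
..o.
.o..
..oo
1) .o..
.o.o
.o.o
ooo.
oo..
..oo
2) .o..
.o..
.oo.
oooo
oo..
..oo
3) .oo.
..oo
.o..
oooo
oo..
..oo
4) .o..
.o..
.oo.
oooo
oo..
..oo
5) .o..
.o..
.ooo
oo..
oo.o
..oo
6) .o..
.o..
oooo
....
.o.o
..oo
7) .o..
.o..
oooo
o...
o..o
o.oo
8) .o..
.o..
oooo
....
.o.o
..oo
9) .o..
.o..
oooo
....
...o
oo.o
10) .o..
oo..
..oo
o...
...o
oo.o
11) .o..
o...
oo.o
oo..
...o
oo.o
12) oo..
.o..
.o.o
oo..
...o
oo.o
13) ..o.
....
.o.o
oo..
...o
oo.o
14) o.o.
oo..
oo.o
oo..
...o
oo.o
15) .o..
o...
oo.o
oo..
...o
oo.o
16) .o..
o...
oo.o
oo..
.o.o
..oo
17) .o..
o...
.o.o
....
oo.o
..oo
18) .o..
o...
.o.o
..o.
o.o.
...o
19) .o..
oo..
o.oo
.oo.
o.o.
...o
20) .ooo
oo.o
o.oo
.oo.
o.o.
...o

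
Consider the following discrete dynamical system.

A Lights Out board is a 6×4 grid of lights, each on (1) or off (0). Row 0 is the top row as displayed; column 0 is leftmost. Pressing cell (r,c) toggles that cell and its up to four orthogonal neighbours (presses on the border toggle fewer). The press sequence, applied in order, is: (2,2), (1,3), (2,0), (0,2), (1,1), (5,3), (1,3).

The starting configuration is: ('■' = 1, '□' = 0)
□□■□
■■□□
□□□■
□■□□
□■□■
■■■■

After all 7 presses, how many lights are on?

12

step 0: □□■□
■■□□
□□□■
□■□□
□■□■
■■■■
step 1: □□■□
■■■□
□■■□
□■■□
□■□■
■■■■
step 2: □□■■
■■□■
□■■■
□■■□
□■□■
■■■■
step 3: □□■■
□■□■
■□■■
■■■□
□■□■
■■■■
step 4: □■□□
□■■■
■□■■
■■■□
□■□■
■■■■
step 5: □□□□
■□□■
■■■■
■■■□
□■□■
■■■■
step 6: □□□□
■□□■
■■■■
■■■□
□■□□
■■□□
step 7: □□□■
■□■□
■■■□
■■■□
□■□□
■■□□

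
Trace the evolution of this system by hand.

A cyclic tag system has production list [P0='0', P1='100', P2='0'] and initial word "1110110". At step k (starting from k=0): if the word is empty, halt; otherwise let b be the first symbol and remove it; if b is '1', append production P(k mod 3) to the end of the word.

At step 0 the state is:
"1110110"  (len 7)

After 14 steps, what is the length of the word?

t=0: "1110110"  (len 7)
t=1: "1101100"  (len 7)
t=2: "101100100"  (len 9)
t=3: "011001000"  (len 9)
t=4: "11001000"  (len 8)
t=5: "1001000100"  (len 10)
t=6: "0010001000"  (len 10)
t=7: "010001000"  (len 9)
t=8: "10001000"  (len 8)
t=9: "00010000"  (len 8)
t=10: "0010000"  (len 7)
t=11: "010000"  (len 6)
t=12: "10000"  (len 5)
t=13: "00000"  (len 5)
t=14: "0000"  (len 4)

4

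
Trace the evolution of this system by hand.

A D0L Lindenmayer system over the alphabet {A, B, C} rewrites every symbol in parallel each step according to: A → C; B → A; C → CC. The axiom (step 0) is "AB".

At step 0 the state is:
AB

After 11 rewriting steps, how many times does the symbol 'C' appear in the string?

1536

t=0: AB
t=1: CA
t=2: CCC
t=3: CCCCCC
t=4: CCCCCCCCCCCC
t=5: CCCCCCCCCCCCCCCCCCCCCCCC
t=6: CCCCCCCCCCCCCCCCCCCCCCCCCCCCCCCCCCCCCCCCCCCCCCCC
t=7: CCCCCCCCCCCCCCCCCCCCCCCCCCCCCCCCCCCCCCCCCCCCCCCCCCCCCCCCCCCCCCCCCCCCCCCCCCCCCCCCCCCCCCCCCCCCCCCC
t=8: CCCCCCCCCCCCCCCCCCCCCCCCCCCCCCCCCCCCCCCCCCCCCCCCCCCCCCCCCC…CCCCCCCCCCCCCCCCCCCCCCCCCCCCCCCCCCCCCCCCCCCCCCCCCCCCCCCCCC  (len 192)
t=9: CCCCCCCCCCCCCCCCCCCCCCCCCCCCCCCCCCCCCCCCCCCCCCCCCCCCCCCCCC…CCCCCCCCCCCCCCCCCCCCCCCCCCCCCCCCCCCCCCCCCCCCCCCCCCCCCCCCCC  (len 384)
t=10: CCCCCCCCCCCCCCCCCCCCCCCCCCCCCCCCCCCCCCCCCCCCCCCCCCCCCCCCCC…CCCCCCCCCCCCCCCCCCCCCCCCCCCCCCCCCCCCCCCCCCCCCCCCCCCCCCCCCC  (len 768)
t=11: CCCCCCCCCCCCCCCCCCCCCCCCCCCCCCCCCCCCCCCCCCCCCCCCCCCCCCCCCC…CCCCCCCCCCCCCCCCCCCCCCCCCCCCCCCCCCCCCCCCCCCCCCCCCCCCCCCCCC  (len 1536)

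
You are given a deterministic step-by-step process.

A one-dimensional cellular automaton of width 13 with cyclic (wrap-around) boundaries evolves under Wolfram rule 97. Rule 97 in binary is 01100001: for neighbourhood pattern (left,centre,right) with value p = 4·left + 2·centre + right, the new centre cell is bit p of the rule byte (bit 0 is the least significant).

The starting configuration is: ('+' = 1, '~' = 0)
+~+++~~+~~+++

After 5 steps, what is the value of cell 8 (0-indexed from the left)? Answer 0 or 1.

0

k=0  +~+++~~+~~+++
k=1  ++~~+~~~~~~~~
k=2  ~+~~~~++++++~
k=3  ~~~++~~~~~~+~
k=4  ++~~+~++++~~~
k=5  ~+~~~+~~~+~+~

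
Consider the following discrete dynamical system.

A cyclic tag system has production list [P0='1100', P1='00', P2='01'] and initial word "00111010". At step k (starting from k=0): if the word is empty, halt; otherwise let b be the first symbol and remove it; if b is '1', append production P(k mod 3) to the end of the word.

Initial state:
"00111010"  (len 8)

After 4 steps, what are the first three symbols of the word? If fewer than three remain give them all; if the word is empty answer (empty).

101

k=0  "00111010"  (len 8)
k=1  "0111010"  (len 7)
k=2  "111010"  (len 6)
k=3  "1101001"  (len 7)
k=4  "1010011100"  (len 10)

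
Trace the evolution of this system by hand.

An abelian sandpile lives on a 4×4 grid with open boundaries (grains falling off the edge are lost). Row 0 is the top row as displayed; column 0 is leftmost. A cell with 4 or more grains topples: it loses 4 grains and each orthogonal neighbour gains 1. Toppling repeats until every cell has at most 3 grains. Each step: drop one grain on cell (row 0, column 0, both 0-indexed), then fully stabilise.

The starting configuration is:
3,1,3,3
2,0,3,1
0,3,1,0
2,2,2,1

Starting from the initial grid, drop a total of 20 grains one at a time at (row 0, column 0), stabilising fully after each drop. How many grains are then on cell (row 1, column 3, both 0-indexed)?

3

step 0: 3,1,3,3
2,0,3,1
0,3,1,0
2,2,2,1
step 1: 0,2,3,3
3,0,3,1
0,3,1,0
2,2,2,1
step 2: 1,2,3,3
3,0,3,1
0,3,1,0
2,2,2,1
step 3: 2,2,3,3
3,0,3,1
0,3,1,0
2,2,2,1
step 4: 3,2,3,3
3,0,3,1
0,3,1,0
2,2,2,1
step 5: 1,3,3,3
0,1,3,1
1,3,1,0
2,2,2,1
step 6: 2,3,3,3
0,1,3,1
1,3,1,0
2,2,2,1
step 7: 3,3,3,3
0,1,3,1
1,3,1,0
2,2,2,1
step 8: 1,1,2,0
1,3,0,3
1,3,2,0
2,2,2,1
step 9: 2,1,2,0
1,3,0,3
1,3,2,0
2,2,2,1
step 10: 3,1,2,0
1,3,0,3
1,3,2,0
2,2,2,1
step 11: 0,2,2,0
2,3,0,3
1,3,2,0
2,2,2,1
step 12: 1,2,2,0
2,3,0,3
1,3,2,0
2,2,2,1
step 13: 2,2,2,0
2,3,0,3
1,3,2,0
2,2,2,1
step 14: 3,2,2,0
2,3,0,3
1,3,2,0
2,2,2,1
step 15: 0,3,2,0
3,3,0,3
1,3,2,0
2,2,2,1
step 16: 1,3,2,0
3,3,0,3
1,3,2,0
2,2,2,1
step 17: 2,3,2,0
3,3,0,3
1,3,2,0
2,2,2,1
step 18: 3,3,2,0
3,3,0,3
1,3,2,0
2,2,2,1
step 19: 2,1,3,0
1,2,1,3
3,0,3,0
2,3,2,1
step 20: 3,1,3,0
1,2,1,3
3,0,3,0
2,3,2,1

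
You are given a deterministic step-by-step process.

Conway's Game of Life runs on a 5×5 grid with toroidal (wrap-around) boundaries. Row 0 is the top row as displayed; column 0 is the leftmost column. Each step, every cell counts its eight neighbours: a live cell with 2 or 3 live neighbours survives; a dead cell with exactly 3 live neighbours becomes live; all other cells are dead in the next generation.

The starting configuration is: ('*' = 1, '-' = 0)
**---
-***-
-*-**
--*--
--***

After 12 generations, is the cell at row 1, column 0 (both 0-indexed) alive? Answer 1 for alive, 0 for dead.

t=0: **---
-***-
-*-**
--*--
--***
t=1: *----
---*-
**--*
**---
*-***
t=2: ***--
-*---
-**-*
-----
--**-
t=3: *--*-
---*-
***--
-*---
--**-
t=4: ---*-
*--*-
***--
*--*-
-****
t=5: **---
*--*-
*-**-
-----
**---
t=6: --*--
*--*-
-***-
*-*-*
**---
t=7: *-*-*
---**
-----
----*
*-***
t=8: --*--
*--**
---**
*---*
--*--
t=9: -**-*
*-*--
-----
*---*
-*-*-
t=10: ----*
*-**-
**--*
*---*
-*-*-
t=11: **--*
--**-
--*--
--**-
---*-
t=12: **--*
*-***
-*---
--**-
**-*-

1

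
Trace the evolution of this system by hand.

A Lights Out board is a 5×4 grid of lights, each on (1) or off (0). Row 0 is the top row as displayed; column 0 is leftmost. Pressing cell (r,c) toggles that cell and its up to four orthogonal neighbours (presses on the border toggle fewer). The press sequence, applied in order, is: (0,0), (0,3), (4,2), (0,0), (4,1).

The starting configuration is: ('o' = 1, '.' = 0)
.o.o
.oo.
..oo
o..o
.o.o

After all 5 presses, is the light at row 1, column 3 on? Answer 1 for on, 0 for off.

1

gen 0: .o.o
.oo.
..oo
o..o
.o.o
gen 1: o..o
ooo.
..oo
o..o
.o.o
gen 2: o.o.
oooo
..oo
o..o
.o.o
gen 3: o.o.
oooo
..oo
o.oo
..o.
gen 4: .oo.
.ooo
..oo
o.oo
..o.
gen 5: .oo.
.ooo
..oo
oooo
oo..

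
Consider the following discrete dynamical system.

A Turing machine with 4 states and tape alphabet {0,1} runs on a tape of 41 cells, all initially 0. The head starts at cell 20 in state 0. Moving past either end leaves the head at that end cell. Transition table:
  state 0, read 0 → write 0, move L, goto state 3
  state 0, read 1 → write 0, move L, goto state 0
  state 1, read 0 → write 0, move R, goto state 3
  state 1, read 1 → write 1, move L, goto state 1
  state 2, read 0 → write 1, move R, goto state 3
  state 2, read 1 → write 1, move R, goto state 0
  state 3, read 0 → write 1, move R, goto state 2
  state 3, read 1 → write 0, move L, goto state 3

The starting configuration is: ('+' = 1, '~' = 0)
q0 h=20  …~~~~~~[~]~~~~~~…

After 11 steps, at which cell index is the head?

29

t=0: q0 h=20  …~~~~~~[~]~~~~~~…
t=1: q3 h=19  …~~~~~~[~]~~~~~~…
t=2: q2 h=20  …~~~~~+[~]~~~~~~…
t=3: q3 h=21  …~~~~++[~]~~~~~~…
t=4: q2 h=22  …~~~+++[~]~~~~~~…
t=5: q3 h=23  …~~++++[~]~~~~~~…
t=6: q2 h=24  …~+++++[~]~~~~~~…
t=7: q3 h=25  …++++++[~]~~~~~~…
t=8: q2 h=26  …++++++[~]~~~~~~…
t=9: q3 h=27  …++++++[~]~~~~~~…
t=10: q2 h=28  …++++++[~]~~~~~~…
t=11: q3 h=29  …++++++[~]~~~~~~…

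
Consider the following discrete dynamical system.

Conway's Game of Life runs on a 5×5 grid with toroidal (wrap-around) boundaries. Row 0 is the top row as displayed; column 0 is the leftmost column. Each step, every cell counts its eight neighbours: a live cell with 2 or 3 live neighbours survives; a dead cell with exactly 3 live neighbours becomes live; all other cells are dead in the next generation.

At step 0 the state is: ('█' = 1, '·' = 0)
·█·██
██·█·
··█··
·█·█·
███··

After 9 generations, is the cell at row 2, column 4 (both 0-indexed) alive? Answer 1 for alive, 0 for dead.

k=0  ·█·██
██·█·
··█··
·█·█·
███··
k=1  ···█·
██·█·
█··██
█··█·
·····
k=2  ··█·█
██·█·
···█·
█··█·
····█
k=3  ·██·█
██·█·
██·█·
···█·
█···█
k=4  ··█··
···█·
██·█·
·███·
███·█
k=5  █·█·█
·█·██
██·█·
·····
█···█
k=6  ··█··
·····
██·█·
·█···
██·██
k=7  █████
·██··
███··
···█·
██·██
k=8  ·····
·····
█··█·
···█·
·····
k=9  ·····
·····
····█
····█
·····

1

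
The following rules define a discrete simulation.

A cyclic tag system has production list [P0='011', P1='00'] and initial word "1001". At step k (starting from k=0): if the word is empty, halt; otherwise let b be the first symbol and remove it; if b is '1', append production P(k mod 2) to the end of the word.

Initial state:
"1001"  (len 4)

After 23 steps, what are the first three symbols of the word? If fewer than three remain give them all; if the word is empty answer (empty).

gen 0: "1001"  (len 4)
gen 1: "001011"  (len 6)
gen 2: "01011"  (len 5)
gen 3: "1011"  (len 4)
gen 4: "01100"  (len 5)
gen 5: "1100"  (len 4)
gen 6: "10000"  (len 5)
gen 7: "0000011"  (len 7)
gen 8: "000011"  (len 6)
gen 9: "00011"  (len 5)
gen 10: "0011"  (len 4)
gen 11: "011"  (len 3)
gen 12: "11"  (len 2)
gen 13: "1011"  (len 4)
gen 14: "01100"  (len 5)
gen 15: "1100"  (len 4)
gen 16: "10000"  (len 5)
gen 17: "0000011"  (len 7)
gen 18: "000011"  (len 6)
gen 19: "00011"  (len 5)
gen 20: "0011"  (len 4)
gen 21: "011"  (len 3)
gen 22: "11"  (len 2)
gen 23: "1011"  (len 4)

101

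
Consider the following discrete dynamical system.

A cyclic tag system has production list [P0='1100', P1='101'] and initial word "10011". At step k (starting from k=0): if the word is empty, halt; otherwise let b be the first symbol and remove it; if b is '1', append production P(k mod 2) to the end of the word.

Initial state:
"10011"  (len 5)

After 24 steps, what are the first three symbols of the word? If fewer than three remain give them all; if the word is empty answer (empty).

t=0: "10011"  (len 5)
t=1: "00111100"  (len 8)
t=2: "0111100"  (len 7)
t=3: "111100"  (len 6)
t=4: "11100101"  (len 8)
t=5: "11001011100"  (len 11)
t=6: "1001011100101"  (len 13)
t=7: "0010111001011100"  (len 16)
t=8: "010111001011100"  (len 15)
t=9: "10111001011100"  (len 14)
t=10: "0111001011100101"  (len 16)
t=11: "111001011100101"  (len 15)
t=12: "11001011100101101"  (len 17)
t=13: "10010111001011011100"  (len 20)
t=14: "0010111001011011100101"  (len 22)
t=15: "010111001011011100101"  (len 21)
t=16: "10111001011011100101"  (len 20)
t=17: "01110010110111001011100"  (len 23)
t=18: "1110010110111001011100"  (len 22)
t=19: "1100101101110010111001100"  (len 25)
t=20: "100101101110010111001100101"  (len 27)
t=21: "001011011100101110011001011100"  (len 30)
t=22: "01011011100101110011001011100"  (len 29)
t=23: "1011011100101110011001011100"  (len 28)
t=24: "011011100101110011001011100101"  (len 30)

011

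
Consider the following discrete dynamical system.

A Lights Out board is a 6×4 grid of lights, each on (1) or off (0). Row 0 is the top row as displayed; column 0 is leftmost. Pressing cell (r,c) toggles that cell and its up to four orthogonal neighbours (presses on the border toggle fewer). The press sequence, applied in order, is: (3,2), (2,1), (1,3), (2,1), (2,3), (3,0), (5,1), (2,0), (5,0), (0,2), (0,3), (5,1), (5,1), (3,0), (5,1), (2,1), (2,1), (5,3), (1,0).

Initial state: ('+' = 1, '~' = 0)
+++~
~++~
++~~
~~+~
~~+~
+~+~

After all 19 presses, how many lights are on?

11

step 0: +++~
~++~
++~~
~~+~
~~+~
+~+~
step 1: +++~
~++~
+++~
~+~+
~~~~
+~+~
step 2: +++~
~~+~
~~~~
~~~+
~~~~
+~+~
step 3: ++++
~~~+
~~~+
~~~+
~~~~
+~+~
step 4: ++++
~+~+
++++
~+~+
~~~~
+~+~
step 5: ++++
~+~~
++~~
~+~~
~~~~
+~+~
step 6: ++++
~+~~
~+~~
+~~~
+~~~
+~+~
step 7: ++++
~+~~
~+~~
+~~~
++~~
~+~~
step 8: ++++
++~~
+~~~
~~~~
++~~
~+~~
step 9: ++++
++~~
+~~~
~~~~
~+~~
+~~~
step 10: +~~~
+++~
+~~~
~~~~
~+~~
+~~~
step 11: +~++
++++
+~~~
~~~~
~+~~
+~~~
step 12: +~++
++++
+~~~
~~~~
~~~~
~++~
step 13: +~++
++++
+~~~
~~~~
~+~~
+~~~
step 14: +~++
++++
~~~~
++~~
++~~
+~~~
step 15: +~++
++++
~~~~
++~~
+~~~
~++~
step 16: +~++
+~++
+++~
+~~~
+~~~
~++~
step 17: +~++
++++
~~~~
++~~
+~~~
~++~
step 18: +~++
++++
~~~~
++~~
+~~+
~+~+
step 19: ~~++
~~++
+~~~
++~~
+~~+
~+~+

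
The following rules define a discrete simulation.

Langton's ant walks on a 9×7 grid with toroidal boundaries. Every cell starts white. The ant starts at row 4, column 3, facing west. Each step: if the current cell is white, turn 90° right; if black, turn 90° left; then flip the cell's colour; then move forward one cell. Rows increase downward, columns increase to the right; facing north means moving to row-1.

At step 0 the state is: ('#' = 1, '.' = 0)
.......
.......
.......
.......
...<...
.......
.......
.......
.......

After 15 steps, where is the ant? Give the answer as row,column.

4,4

k=0  .......
.......
.......
.......
...<...
.......
.......
.......
.......
k=1  .......
.......
.......
...^...
...#...
.......
.......
.......
.......
k=2  .......
.......
.......
...#>..
...#...
.......
.......
.......
.......
k=3  .......
.......
.......
...##..
...#v..
.......
.......
.......
.......
k=4  .......
.......
.......
...##..
...<#..
.......
.......
.......
.......
k=5  .......
.......
.......
...##..
....#..
...v...
.......
.......
.......
k=6  .......
.......
.......
...##..
....#..
..<#...
.......
.......
.......
k=7  .......
.......
.......
...##..
..^.#..
..##...
.......
.......
.......
k=8  .......
.......
.......
...##..
..#>#..
..##...
.......
.......
.......
k=9  .......
.......
.......
...##..
..###..
..#v...
.......
.......
.......
k=10  .......
.......
.......
...##..
..###..
..#.>..
.......
.......
.......
k=11  .......
.......
.......
...##..
..###..
..#.#..
....v..
.......
.......
k=12  .......
.......
.......
...##..
..###..
..#.#..
...<#..
.......
.......
k=13  .......
.......
.......
...##..
..###..
..#^#..
...##..
.......
.......
k=14  .......
.......
.......
...##..
..###..
..##>..
...##..
.......
.......
k=15  .......
.......
.......
...##..
..##^..
..##...
...##..
.......
.......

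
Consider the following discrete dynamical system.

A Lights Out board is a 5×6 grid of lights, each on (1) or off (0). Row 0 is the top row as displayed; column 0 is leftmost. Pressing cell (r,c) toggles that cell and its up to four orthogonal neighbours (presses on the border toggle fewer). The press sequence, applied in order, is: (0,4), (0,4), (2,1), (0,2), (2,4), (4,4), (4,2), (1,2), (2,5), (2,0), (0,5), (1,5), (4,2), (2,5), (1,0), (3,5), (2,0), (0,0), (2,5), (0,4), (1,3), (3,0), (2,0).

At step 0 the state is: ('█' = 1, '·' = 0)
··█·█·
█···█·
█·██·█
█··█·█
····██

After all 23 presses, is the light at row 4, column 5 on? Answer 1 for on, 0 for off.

1

k=0  ··█·█·
█···█·
█·██·█
█··█·█
····██
k=1  ··██·█
█·····
█·██·█
█··█·█
····██
k=2  ··█·█·
█···█·
█·██·█
█··█·█
····██
k=3  ··█·█·
██··█·
·█·█·█
██·█·█
····██
k=4  ·█·██·
███·█·
·█·█·█
██·█·█
····██
k=5  ·█·██·
███···
·█··█·
██·███
····██
k=6  ·█·██·
███···
·█··█·
██·█·█
···█··
k=7  ·█·██·
███···
·█··█·
████·█
·██···
k=8  ·████·
█··█··
·██·█·
████·█
·██···
k=9  ·████·
█··█·█
·██··█
████··
·██···
k=10  ·████·
···█·█
█·█··█
·███··
·██···
k=11  ·███·█
···█··
█·█··█
·███··
·██···
k=12  ·███··
···███
█·█···
·███··
·██···
k=13  ·███··
···███
█·█···
·█·█··
···█··
k=14  ·███··
···██·
█·█·██
·█·█·█
···█··
k=15  ████··
██·██·
··█·██
·█·█·█
···█··
k=16  ████··
██·██·
··█·█·
·█·██·
···█·█
k=17  ████··
·█·██·
███·█·
██·██·
···█·█
k=18  ··██··
██·██·
███·█·
██·██·
···█·█
k=19  ··██··
██·███
███··█
██·███
···█·█
k=20  ··█·██
██·█·█
███··█
██·███
···█·█
k=21  ··████
███·██
████·█
██·███
···█·█
k=22  ··████
███·██
·███·█
···███
█··█·█
k=23  ··████
·██·██
█·██·█
█··███
█··█·█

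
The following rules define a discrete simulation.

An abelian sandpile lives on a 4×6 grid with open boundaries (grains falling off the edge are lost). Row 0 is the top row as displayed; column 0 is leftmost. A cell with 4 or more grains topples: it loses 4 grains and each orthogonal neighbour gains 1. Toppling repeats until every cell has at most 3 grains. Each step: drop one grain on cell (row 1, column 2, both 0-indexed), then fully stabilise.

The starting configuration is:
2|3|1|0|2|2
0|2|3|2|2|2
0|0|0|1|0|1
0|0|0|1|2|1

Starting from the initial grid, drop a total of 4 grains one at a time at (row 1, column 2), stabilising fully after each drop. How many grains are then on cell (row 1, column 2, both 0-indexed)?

3

step 0: 2|3|1|0|2|2
0|2|3|2|2|2
0|0|0|1|0|1
0|0|0|1|2|1
step 1: 2|3|2|0|2|2
0|3|0|3|2|2
0|0|1|1|0|1
0|0|0|1|2|1
step 2: 2|3|2|0|2|2
0|3|1|3|2|2
0|0|1|1|0|1
0|0|0|1|2|1
step 3: 2|3|2|0|2|2
0|3|2|3|2|2
0|0|1|1|0|1
0|0|0|1|2|1
step 4: 2|3|2|0|2|2
0|3|3|3|2|2
0|0|1|1|0|1
0|0|0|1|2|1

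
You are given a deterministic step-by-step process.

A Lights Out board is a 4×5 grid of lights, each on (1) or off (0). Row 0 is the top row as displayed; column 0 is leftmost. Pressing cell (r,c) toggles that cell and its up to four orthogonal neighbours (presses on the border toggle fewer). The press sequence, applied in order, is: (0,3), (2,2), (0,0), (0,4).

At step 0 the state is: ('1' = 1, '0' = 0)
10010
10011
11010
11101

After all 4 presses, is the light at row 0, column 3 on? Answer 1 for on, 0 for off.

k=0  10010
10011
11010
11101
k=1  10101
10001
11010
11101
k=2  10101
10101
10100
11001
k=3  01101
00101
10100
11001
k=4  01110
00100
10100
11001

1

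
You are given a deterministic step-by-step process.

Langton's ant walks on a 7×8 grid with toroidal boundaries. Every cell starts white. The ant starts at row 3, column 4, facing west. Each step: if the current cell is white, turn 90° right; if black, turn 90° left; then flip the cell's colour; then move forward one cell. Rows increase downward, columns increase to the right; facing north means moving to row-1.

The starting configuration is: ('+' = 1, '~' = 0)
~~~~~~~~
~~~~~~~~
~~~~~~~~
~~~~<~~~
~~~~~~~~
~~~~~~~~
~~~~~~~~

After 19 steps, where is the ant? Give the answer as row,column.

k=0  ~~~~~~~~
~~~~~~~~
~~~~~~~~
~~~~<~~~
~~~~~~~~
~~~~~~~~
~~~~~~~~
k=1  ~~~~~~~~
~~~~~~~~
~~~~^~~~
~~~~+~~~
~~~~~~~~
~~~~~~~~
~~~~~~~~
k=2  ~~~~~~~~
~~~~~~~~
~~~~+>~~
~~~~+~~~
~~~~~~~~
~~~~~~~~
~~~~~~~~
k=3  ~~~~~~~~
~~~~~~~~
~~~~++~~
~~~~+v~~
~~~~~~~~
~~~~~~~~
~~~~~~~~
k=4  ~~~~~~~~
~~~~~~~~
~~~~++~~
~~~~<+~~
~~~~~~~~
~~~~~~~~
~~~~~~~~
k=5  ~~~~~~~~
~~~~~~~~
~~~~++~~
~~~~~+~~
~~~~v~~~
~~~~~~~~
~~~~~~~~
k=6  ~~~~~~~~
~~~~~~~~
~~~~++~~
~~~~~+~~
~~~<+~~~
~~~~~~~~
~~~~~~~~
k=7  ~~~~~~~~
~~~~~~~~
~~~~++~~
~~~^~+~~
~~~++~~~
~~~~~~~~
~~~~~~~~
k=8  ~~~~~~~~
~~~~~~~~
~~~~++~~
~~~+>+~~
~~~++~~~
~~~~~~~~
~~~~~~~~
k=9  ~~~~~~~~
~~~~~~~~
~~~~++~~
~~~+++~~
~~~+v~~~
~~~~~~~~
~~~~~~~~
k=10  ~~~~~~~~
~~~~~~~~
~~~~++~~
~~~+++~~
~~~+~>~~
~~~~~~~~
~~~~~~~~
k=11  ~~~~~~~~
~~~~~~~~
~~~~++~~
~~~+++~~
~~~+~+~~
~~~~~v~~
~~~~~~~~
k=12  ~~~~~~~~
~~~~~~~~
~~~~++~~
~~~+++~~
~~~+~+~~
~~~~<+~~
~~~~~~~~
k=13  ~~~~~~~~
~~~~~~~~
~~~~++~~
~~~+++~~
~~~+^+~~
~~~~++~~
~~~~~~~~
k=14  ~~~~~~~~
~~~~~~~~
~~~~++~~
~~~+++~~
~~~++>~~
~~~~++~~
~~~~~~~~
k=15  ~~~~~~~~
~~~~~~~~
~~~~++~~
~~~++^~~
~~~++~~~
~~~~++~~
~~~~~~~~
k=16  ~~~~~~~~
~~~~~~~~
~~~~++~~
~~~+<~~~
~~~++~~~
~~~~++~~
~~~~~~~~
k=17  ~~~~~~~~
~~~~~~~~
~~~~++~~
~~~+~~~~
~~~+v~~~
~~~~++~~
~~~~~~~~
k=18  ~~~~~~~~
~~~~~~~~
~~~~++~~
~~~+~~~~
~~~+~>~~
~~~~++~~
~~~~~~~~
k=19  ~~~~~~~~
~~~~~~~~
~~~~++~~
~~~+~~~~
~~~+~+~~
~~~~+v~~
~~~~~~~~

5,5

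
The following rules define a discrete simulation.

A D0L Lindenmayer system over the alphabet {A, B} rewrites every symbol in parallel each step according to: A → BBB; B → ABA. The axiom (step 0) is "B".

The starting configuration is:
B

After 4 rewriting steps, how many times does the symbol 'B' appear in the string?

55

0) B
1) ABA
2) BBBABABBB
3) ABAABAABABBBABABBBABAABAABA
4) BBBABABBBBBBABABBBBBBABABBBABAABAABABBBABABBBABAABAABABBBABABBBBBBABABBBBBBABABBB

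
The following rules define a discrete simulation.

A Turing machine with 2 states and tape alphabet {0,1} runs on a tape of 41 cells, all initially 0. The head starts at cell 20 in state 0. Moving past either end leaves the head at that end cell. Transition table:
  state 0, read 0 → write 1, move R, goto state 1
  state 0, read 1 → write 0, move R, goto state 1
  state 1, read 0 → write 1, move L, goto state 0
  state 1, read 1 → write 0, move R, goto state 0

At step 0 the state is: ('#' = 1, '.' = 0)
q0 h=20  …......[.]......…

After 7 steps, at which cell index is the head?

0) q0 h=20  …......[.]......…
1) q1 h=21  ….....#[.]......…
2) q0 h=20  …......[#]#.....…
3) q1 h=21  …......[#]......…
4) q0 h=22  …......[.]......…
5) q1 h=23  ….....#[.]......…
6) q0 h=22  …......[#]#.....…
7) q1 h=23  …......[#]......…

23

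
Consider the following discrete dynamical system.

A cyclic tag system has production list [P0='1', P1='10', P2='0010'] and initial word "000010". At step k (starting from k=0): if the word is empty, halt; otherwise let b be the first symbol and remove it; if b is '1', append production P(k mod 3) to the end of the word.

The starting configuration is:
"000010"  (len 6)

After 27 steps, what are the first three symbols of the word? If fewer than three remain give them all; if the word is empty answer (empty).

001

k=0  "000010"  (len 6)
k=1  "00010"  (len 5)
k=2  "0010"  (len 4)
k=3  "010"  (len 3)
k=4  "10"  (len 2)
k=5  "010"  (len 3)
k=6  "10"  (len 2)
k=7  "01"  (len 2)
k=8  "1"  (len 1)
k=9  "0010"  (len 4)
k=10  "010"  (len 3)
k=11  "10"  (len 2)
k=12  "00010"  (len 5)
k=13  "0010"  (len 4)
k=14  "010"  (len 3)
k=15  "10"  (len 2)
k=16  "01"  (len 2)
k=17  "1"  (len 1)
k=18  "0010"  (len 4)
k=19  "010"  (len 3)
k=20  "10"  (len 2)
k=21  "00010"  (len 5)
k=22  "0010"  (len 4)
k=23  "010"  (len 3)
k=24  "10"  (len 2)
k=25  "01"  (len 2)
k=26  "1"  (len 1)
k=27  "0010"  (len 4)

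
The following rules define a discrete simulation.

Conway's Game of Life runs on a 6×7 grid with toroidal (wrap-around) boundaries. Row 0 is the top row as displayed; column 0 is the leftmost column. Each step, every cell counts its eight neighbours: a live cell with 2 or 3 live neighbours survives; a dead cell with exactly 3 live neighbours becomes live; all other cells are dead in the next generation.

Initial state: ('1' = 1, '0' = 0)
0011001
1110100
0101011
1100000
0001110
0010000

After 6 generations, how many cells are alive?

15

0) 0011001
1110100
0101011
1100000
0001110
0010000
1) 1000000
0000100
0001111
1101000
0111100
0010010
2) 0000000
0001101
1011011
1100001
1000100
0010100
3) 0000110
1011101
0011000
0011100
1001011
0001000
4) 0010011
0110001
0000010
0100011
0000011
0001000
5) 1111011
1110001
0110010
1000100
1000111
0000100
6) 0001110
0000100
0011010
1001100
1001101
0010000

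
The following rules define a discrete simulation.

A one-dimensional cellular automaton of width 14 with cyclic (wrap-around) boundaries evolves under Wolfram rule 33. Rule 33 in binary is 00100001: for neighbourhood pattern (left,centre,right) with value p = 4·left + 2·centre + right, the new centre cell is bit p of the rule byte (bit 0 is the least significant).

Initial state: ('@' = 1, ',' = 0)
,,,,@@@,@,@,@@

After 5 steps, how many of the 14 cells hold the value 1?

3

gen 0: ,,,,@@@,@,@,@@
gen 1: ,@@,,,,@,@,@,,
gen 2: ,,,,@@,,@,@,,@
gen 3: ,@@,,,,,,@,,,,
gen 4: ,,,,@@@@,,,@@@
gen 5: ,@@,,,,,,@,,,,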